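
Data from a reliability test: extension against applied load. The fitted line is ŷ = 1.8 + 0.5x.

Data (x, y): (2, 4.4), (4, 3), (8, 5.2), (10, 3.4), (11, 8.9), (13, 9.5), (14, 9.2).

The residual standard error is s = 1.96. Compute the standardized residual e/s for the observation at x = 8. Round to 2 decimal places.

ŷ = 1.8 + 0.5·8 = 5.8
e = 5.2 − 5.8 = -0.6
e/s = -0.6 / 1.96 = -0.31

-0.31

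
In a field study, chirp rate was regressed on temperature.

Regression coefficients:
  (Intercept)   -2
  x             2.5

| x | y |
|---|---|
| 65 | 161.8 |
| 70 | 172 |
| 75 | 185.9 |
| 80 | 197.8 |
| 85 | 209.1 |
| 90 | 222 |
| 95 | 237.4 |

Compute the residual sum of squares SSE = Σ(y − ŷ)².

SSE = 9.46

x=65: ŷ = -2 + 2.5·65 = 160.5; r = 161.8 − 160.5 = 1.3
x=70: ŷ = -2 + 2.5·70 = 173; r = 172 − 173 = -1
x=75: ŷ = -2 + 2.5·75 = 185.5; r = 185.9 − 185.5 = 0.4
x=80: ŷ = -2 + 2.5·80 = 198; r = 197.8 − 198 = -0.2
x=85: ŷ = -2 + 2.5·85 = 210.5; r = 209.1 − 210.5 = -1.4
x=90: ŷ = -2 + 2.5·90 = 223; r = 222 − 223 = -1
x=95: ŷ = -2 + 2.5·95 = 235.5; r = 237.4 − 235.5 = 1.9
SSE = 1.69 + 1 + 0.16 + 0.04 + 1.96 + 1 + 3.61 = 9.46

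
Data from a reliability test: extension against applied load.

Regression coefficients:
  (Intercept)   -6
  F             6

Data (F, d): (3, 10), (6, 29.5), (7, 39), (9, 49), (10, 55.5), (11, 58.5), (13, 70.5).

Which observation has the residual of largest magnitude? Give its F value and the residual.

F = 7, e = 3

F=3: ŷ = -6 + 6·3 = 12; e = 10 − 12 = -2
F=6: ŷ = -6 + 6·6 = 30; e = 29.5 − 30 = -0.5
F=7: ŷ = -6 + 6·7 = 36; e = 39 − 36 = 3
F=9: ŷ = -6 + 6·9 = 48; e = 49 − 48 = 1
F=10: ŷ = -6 + 6·10 = 54; e = 55.5 − 54 = 1.5
F=11: ŷ = -6 + 6·11 = 60; e = 58.5 − 60 = -1.5
F=13: ŷ = -6 + 6·13 = 72; e = 70.5 − 72 = -1.5
Largest |e| is 3 at F = 7, residual 3.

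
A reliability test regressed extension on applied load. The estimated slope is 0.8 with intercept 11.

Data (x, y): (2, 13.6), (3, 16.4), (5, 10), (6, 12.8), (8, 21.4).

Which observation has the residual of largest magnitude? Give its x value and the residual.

x=2: ŷ = 11 + 0.8·2 = 12.6; e = 13.6 − 12.6 = 1
x=3: ŷ = 11 + 0.8·3 = 13.4; e = 16.4 − 13.4 = 3
x=5: ŷ = 11 + 0.8·5 = 15; e = 10 − 15 = -5
x=6: ŷ = 11 + 0.8·6 = 15.8; e = 12.8 − 15.8 = -3
x=8: ŷ = 11 + 0.8·8 = 17.4; e = 21.4 − 17.4 = 4
Largest |e| is 5 at x = 5, residual -5.

x = 5, e = -5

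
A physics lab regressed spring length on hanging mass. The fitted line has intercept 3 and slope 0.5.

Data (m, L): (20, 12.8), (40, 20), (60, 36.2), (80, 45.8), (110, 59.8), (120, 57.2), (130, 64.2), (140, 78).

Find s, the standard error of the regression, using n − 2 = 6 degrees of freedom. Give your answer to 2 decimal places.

s = 4.15

m=20: L̂ = 3 + 0.5·20 = 13; r = 12.8 − 13 = -0.2
m=40: L̂ = 3 + 0.5·40 = 23; r = 20 − 23 = -3
m=60: L̂ = 3 + 0.5·60 = 33; r = 36.2 − 33 = 3.2
m=80: L̂ = 3 + 0.5·80 = 43; r = 45.8 − 43 = 2.8
m=110: L̂ = 3 + 0.5·110 = 58; r = 59.8 − 58 = 1.8
m=120: L̂ = 3 + 0.5·120 = 63; r = 57.2 − 63 = -5.8
m=130: L̂ = 3 + 0.5·130 = 68; r = 64.2 − 68 = -3.8
m=140: L̂ = 3 + 0.5·140 = 73; r = 78 − 73 = 5
SSE = 0.04 + 9 + 10.24 + 7.84 + 3.24 + 33.64 + 14.44 + 25 = 103.44
s = √(103.44/6) = √17.24 ≈ 4.15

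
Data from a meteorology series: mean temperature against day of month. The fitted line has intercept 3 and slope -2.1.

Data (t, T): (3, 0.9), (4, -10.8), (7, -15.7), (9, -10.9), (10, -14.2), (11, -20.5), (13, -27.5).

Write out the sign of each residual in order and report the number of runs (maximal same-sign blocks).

4 runs

t=3: T̂ = 3 − 2.1·3 = -3.3; e = 0.9 − (-3.3) = 4.2
t=4: T̂ = 3 − 2.1·4 = -5.4; e = -10.8 − (-5.4) = -5.4
t=7: T̂ = 3 − 2.1·7 = -11.7; e = -15.7 − (-11.7) = -4
t=9: T̂ = 3 − 2.1·9 = -15.9; e = -10.9 − (-15.9) = 5
t=10: T̂ = 3 − 2.1·10 = -18; e = -14.2 − (-18) = 3.8
t=11: T̂ = 3 − 2.1·11 = -20.1; e = -20.5 − (-20.1) = -0.4
t=13: T̂ = 3 − 2.1·13 = -24.3; e = -27.5 − (-24.3) = -3.2
Signs: + − − + + − −
Runs: +×1, −×2, +×2, −×2 → 4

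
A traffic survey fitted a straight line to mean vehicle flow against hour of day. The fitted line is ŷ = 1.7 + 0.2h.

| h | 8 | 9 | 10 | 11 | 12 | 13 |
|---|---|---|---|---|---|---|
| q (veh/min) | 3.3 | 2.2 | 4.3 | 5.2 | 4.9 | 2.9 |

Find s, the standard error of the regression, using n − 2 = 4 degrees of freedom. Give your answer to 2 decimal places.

s = 1.26

h=8: ŷ = 1.7 + 0.2·8 = 3.3; e = 3.3 − 3.3 = 0
h=9: ŷ = 1.7 + 0.2·9 = 3.5; e = 2.2 − 3.5 = -1.3
h=10: ŷ = 1.7 + 0.2·10 = 3.7; e = 4.3 − 3.7 = 0.6
h=11: ŷ = 1.7 + 0.2·11 = 3.9; e = 5.2 − 3.9 = 1.3
h=12: ŷ = 1.7 + 0.2·12 = 4.1; e = 4.9 − 4.1 = 0.8
h=13: ŷ = 1.7 + 0.2·13 = 4.3; e = 2.9 − 4.3 = -1.4
SSE = 0 + 1.69 + 0.36 + 1.69 + 0.64 + 1.96 = 6.34
s = √(6.34/4) = √1.585 ≈ 1.26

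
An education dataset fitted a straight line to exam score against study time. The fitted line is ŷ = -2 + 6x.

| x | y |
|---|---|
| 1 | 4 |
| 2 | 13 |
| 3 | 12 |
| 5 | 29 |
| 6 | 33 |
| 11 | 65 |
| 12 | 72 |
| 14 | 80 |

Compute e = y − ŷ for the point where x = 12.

ŷ = -2 + 6·12 = 70
e = 72 − 70 = 2

e = 2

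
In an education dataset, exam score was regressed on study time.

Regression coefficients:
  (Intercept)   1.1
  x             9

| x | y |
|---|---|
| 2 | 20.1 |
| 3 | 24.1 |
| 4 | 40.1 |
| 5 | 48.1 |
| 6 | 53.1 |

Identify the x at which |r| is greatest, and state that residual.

x = 3, r = -4

x=2: ŷ = 1.1 + 9·2 = 19.1; r = 20.1 − 19.1 = 1
x=3: ŷ = 1.1 + 9·3 = 28.1; r = 24.1 − 28.1 = -4
x=4: ŷ = 1.1 + 9·4 = 37.1; r = 40.1 − 37.1 = 3
x=5: ŷ = 1.1 + 9·5 = 46.1; r = 48.1 − 46.1 = 2
x=6: ŷ = 1.1 + 9·6 = 55.1; r = 53.1 − 55.1 = -2
Largest |r| is 4 at x = 3, residual -4.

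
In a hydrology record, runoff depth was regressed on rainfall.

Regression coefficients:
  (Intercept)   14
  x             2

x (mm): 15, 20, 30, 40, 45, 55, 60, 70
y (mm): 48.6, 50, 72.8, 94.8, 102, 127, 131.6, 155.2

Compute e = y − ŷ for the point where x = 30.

ŷ = 14 + 2·30 = 74
e = 72.8 − 74 = -1.2

e = -1.2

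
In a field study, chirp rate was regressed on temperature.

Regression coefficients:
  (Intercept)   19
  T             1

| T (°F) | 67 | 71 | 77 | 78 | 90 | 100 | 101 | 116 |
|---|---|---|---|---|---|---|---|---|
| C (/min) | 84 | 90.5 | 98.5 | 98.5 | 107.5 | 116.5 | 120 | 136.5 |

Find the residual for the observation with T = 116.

r = 1.5

Ĉ = 19 + 116 = 135
r = 136.5 − 135 = 1.5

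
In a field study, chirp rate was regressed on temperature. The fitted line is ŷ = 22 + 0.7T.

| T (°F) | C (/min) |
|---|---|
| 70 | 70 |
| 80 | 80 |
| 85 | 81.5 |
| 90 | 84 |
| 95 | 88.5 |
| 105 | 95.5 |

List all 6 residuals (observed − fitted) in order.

-1, 2, 0, -1, 0, 0

T=70: ŷ = 22 + 0.7·70 = 71; e = 70 − 71 = -1
T=80: ŷ = 22 + 0.7·80 = 78; e = 80 − 78 = 2
T=85: ŷ = 22 + 0.7·85 = 81.5; e = 81.5 − 81.5 = 0
T=90: ŷ = 22 + 0.7·90 = 85; e = 84 − 85 = -1
T=95: ŷ = 22 + 0.7·95 = 88.5; e = 88.5 − 88.5 = 0
T=105: ŷ = 22 + 0.7·105 = 95.5; e = 95.5 − 95.5 = 0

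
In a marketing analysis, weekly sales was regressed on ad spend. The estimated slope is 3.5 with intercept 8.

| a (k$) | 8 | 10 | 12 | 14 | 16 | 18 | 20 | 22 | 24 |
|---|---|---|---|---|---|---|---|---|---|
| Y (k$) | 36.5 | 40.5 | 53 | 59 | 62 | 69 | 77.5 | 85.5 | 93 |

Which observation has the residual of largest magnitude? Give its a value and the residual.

a=8: ŷ = 8 + 3.5·8 = 36; r = 36.5 − 36 = 0.5
a=10: ŷ = 8 + 3.5·10 = 43; r = 40.5 − 43 = -2.5
a=12: ŷ = 8 + 3.5·12 = 50; r = 53 − 50 = 3
a=14: ŷ = 8 + 3.5·14 = 57; r = 59 − 57 = 2
a=16: ŷ = 8 + 3.5·16 = 64; r = 62 − 64 = -2
a=18: ŷ = 8 + 3.5·18 = 71; r = 69 − 71 = -2
a=20: ŷ = 8 + 3.5·20 = 78; r = 77.5 − 78 = -0.5
a=22: ŷ = 8 + 3.5·22 = 85; r = 85.5 − 85 = 0.5
a=24: ŷ = 8 + 3.5·24 = 92; r = 93 − 92 = 1
Largest |r| is 3 at a = 12, residual 3.

a = 12, r = 3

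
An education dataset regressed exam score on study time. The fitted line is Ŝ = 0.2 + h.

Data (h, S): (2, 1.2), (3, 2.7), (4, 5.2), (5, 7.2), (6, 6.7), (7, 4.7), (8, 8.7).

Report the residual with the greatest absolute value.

r = -2.5

h=2: Ŝ = 0.2 + 2 = 2.2; r = 1.2 − 2.2 = -1
h=3: Ŝ = 0.2 + 3 = 3.2; r = 2.7 − 3.2 = -0.5
h=4: Ŝ = 0.2 + 4 = 4.2; r = 5.2 − 4.2 = 1
h=5: Ŝ = 0.2 + 5 = 5.2; r = 7.2 − 5.2 = 2
h=6: Ŝ = 0.2 + 6 = 6.2; r = 6.7 − 6.2 = 0.5
h=7: Ŝ = 0.2 + 7 = 7.2; r = 4.7 − 7.2 = -2.5
h=8: Ŝ = 0.2 + 8 = 8.2; r = 8.7 − 8.2 = 0.5
Largest |r| is 2.5 at h = 7, residual -2.5.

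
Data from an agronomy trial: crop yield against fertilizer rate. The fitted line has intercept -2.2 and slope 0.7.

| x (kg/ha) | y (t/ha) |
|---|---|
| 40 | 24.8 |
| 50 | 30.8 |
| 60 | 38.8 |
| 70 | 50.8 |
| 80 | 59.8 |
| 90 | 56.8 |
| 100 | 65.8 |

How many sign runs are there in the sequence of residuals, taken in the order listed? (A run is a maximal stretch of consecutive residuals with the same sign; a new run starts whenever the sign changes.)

3 runs

x=40: ŷ = -2.2 + 0.7·40 = 25.8; e = 24.8 − 25.8 = -1
x=50: ŷ = -2.2 + 0.7·50 = 32.8; e = 30.8 − 32.8 = -2
x=60: ŷ = -2.2 + 0.7·60 = 39.8; e = 38.8 − 39.8 = -1
x=70: ŷ = -2.2 + 0.7·70 = 46.8; e = 50.8 − 46.8 = 4
x=80: ŷ = -2.2 + 0.7·80 = 53.8; e = 59.8 − 53.8 = 6
x=90: ŷ = -2.2 + 0.7·90 = 60.8; e = 56.8 − 60.8 = -4
x=100: ŷ = -2.2 + 0.7·100 = 67.8; e = 65.8 − 67.8 = -2
Signs: − − − + + − −
Runs: −×3, +×2, −×2 → 3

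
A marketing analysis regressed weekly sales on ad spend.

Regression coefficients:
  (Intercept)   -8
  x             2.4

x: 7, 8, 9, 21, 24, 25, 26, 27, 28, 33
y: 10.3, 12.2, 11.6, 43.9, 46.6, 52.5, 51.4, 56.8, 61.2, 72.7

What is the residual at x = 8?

ŷ = -8 + 2.4·8 = 11.2
e = 12.2 − 11.2 = 1

e = 1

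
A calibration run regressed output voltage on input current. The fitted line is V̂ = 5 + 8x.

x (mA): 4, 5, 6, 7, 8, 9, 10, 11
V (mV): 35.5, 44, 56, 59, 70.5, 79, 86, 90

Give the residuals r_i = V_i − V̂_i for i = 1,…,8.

x=4: V̂ = 5 + 8·4 = 37; r = 35.5 − 37 = -1.5
x=5: V̂ = 5 + 8·5 = 45; r = 44 − 45 = -1
x=6: V̂ = 5 + 8·6 = 53; r = 56 − 53 = 3
x=7: V̂ = 5 + 8·7 = 61; r = 59 − 61 = -2
x=8: V̂ = 5 + 8·8 = 69; r = 70.5 − 69 = 1.5
x=9: V̂ = 5 + 8·9 = 77; r = 79 − 77 = 2
x=10: V̂ = 5 + 8·10 = 85; r = 86 − 85 = 1
x=11: V̂ = 5 + 8·11 = 93; r = 90 − 93 = -3

-1.5, -1, 3, -2, 1.5, 2, 1, -3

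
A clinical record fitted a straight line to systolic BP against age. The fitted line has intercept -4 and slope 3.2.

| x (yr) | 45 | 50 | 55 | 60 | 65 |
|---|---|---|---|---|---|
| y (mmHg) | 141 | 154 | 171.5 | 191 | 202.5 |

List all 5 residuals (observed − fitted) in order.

1, -2, -0.5, 3, -1.5

x=45: ŷ = -4 + 3.2·45 = 140; e = 141 − 140 = 1
x=50: ŷ = -4 + 3.2·50 = 156; e = 154 − 156 = -2
x=55: ŷ = -4 + 3.2·55 = 172; e = 171.5 − 172 = -0.5
x=60: ŷ = -4 + 3.2·60 = 188; e = 191 − 188 = 3
x=65: ŷ = -4 + 3.2·65 = 204; e = 202.5 − 204 = -1.5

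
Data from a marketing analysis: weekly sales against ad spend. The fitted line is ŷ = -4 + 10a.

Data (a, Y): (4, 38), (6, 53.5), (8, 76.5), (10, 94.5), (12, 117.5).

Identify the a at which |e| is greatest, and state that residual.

a=4: ŷ = -4 + 10·4 = 36; e = 38 − 36 = 2
a=6: ŷ = -4 + 10·6 = 56; e = 53.5 − 56 = -2.5
a=8: ŷ = -4 + 10·8 = 76; e = 76.5 − 76 = 0.5
a=10: ŷ = -4 + 10·10 = 96; e = 94.5 − 96 = -1.5
a=12: ŷ = -4 + 10·12 = 116; e = 117.5 − 116 = 1.5
Largest |e| is 2.5 at a = 6, residual -2.5.

a = 6, e = -2.5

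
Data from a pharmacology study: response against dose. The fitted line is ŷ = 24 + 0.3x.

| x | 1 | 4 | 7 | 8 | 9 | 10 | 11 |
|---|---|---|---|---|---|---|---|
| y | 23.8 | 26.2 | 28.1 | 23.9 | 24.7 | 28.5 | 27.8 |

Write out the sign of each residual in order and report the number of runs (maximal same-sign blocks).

4 runs

x=1: ŷ = 24 + 0.3·1 = 24.3; r = 23.8 − 24.3 = -0.5
x=4: ŷ = 24 + 0.3·4 = 25.2; r = 26.2 − 25.2 = 1
x=7: ŷ = 24 + 0.3·7 = 26.1; r = 28.1 − 26.1 = 2
x=8: ŷ = 24 + 0.3·8 = 26.4; r = 23.9 − 26.4 = -2.5
x=9: ŷ = 24 + 0.3·9 = 26.7; r = 24.7 − 26.7 = -2
x=10: ŷ = 24 + 0.3·10 = 27; r = 28.5 − 27 = 1.5
x=11: ŷ = 24 + 0.3·11 = 27.3; r = 27.8 − 27.3 = 0.5
Signs: − + + − − + +
Runs: −×1, +×2, −×2, +×2 → 4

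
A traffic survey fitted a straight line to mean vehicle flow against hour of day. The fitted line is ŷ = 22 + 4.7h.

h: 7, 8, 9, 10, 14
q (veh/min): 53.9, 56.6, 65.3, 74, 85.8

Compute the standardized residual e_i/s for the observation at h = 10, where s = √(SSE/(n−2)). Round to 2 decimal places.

h=7: ŷ = 22 + 4.7·7 = 54.9; e = 53.9 − 54.9 = -1
h=8: ŷ = 22 + 4.7·8 = 59.6; e = 56.6 − 59.6 = -3
h=9: ŷ = 22 + 4.7·9 = 64.3; e = 65.3 − 64.3 = 1
h=10: ŷ = 22 + 4.7·10 = 69; e = 74 − 69 = 5
h=14: ŷ = 22 + 4.7·14 = 87.8; e = 85.8 − 87.8 = -2
SSE = 1 + 9 + 1 + 25 + 4 = 40
s = √(40/3) = 3.65148
e/s = 5 / 3.65148 = 1.37

1.37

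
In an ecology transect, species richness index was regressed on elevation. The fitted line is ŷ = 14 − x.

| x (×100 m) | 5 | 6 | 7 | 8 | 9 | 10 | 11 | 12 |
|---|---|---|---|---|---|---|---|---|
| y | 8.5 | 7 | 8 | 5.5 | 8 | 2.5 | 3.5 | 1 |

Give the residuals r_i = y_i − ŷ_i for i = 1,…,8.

x=5: ŷ = 14 − 5 = 9; r = 8.5 − 9 = -0.5
x=6: ŷ = 14 − 6 = 8; r = 7 − 8 = -1
x=7: ŷ = 14 − 7 = 7; r = 8 − 7 = 1
x=8: ŷ = 14 − 8 = 6; r = 5.5 − 6 = -0.5
x=9: ŷ = 14 − 9 = 5; r = 8 − 5 = 3
x=10: ŷ = 14 − 10 = 4; r = 2.5 − 4 = -1.5
x=11: ŷ = 14 − 11 = 3; r = 3.5 − 3 = 0.5
x=12: ŷ = 14 − 12 = 2; r = 1 − 2 = -1

-0.5, -1, 1, -0.5, 3, -1.5, 0.5, -1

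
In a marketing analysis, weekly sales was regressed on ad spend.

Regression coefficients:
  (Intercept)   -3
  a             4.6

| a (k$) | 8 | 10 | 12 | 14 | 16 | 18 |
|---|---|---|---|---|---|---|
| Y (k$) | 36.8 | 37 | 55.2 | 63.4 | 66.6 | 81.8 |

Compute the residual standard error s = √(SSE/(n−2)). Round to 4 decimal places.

s = 4.4159

a=8: Ŷ = -3 + 4.6·8 = 33.8; r = 36.8 − 33.8 = 3
a=10: Ŷ = -3 + 4.6·10 = 43; r = 37 − 43 = -6
a=12: Ŷ = -3 + 4.6·12 = 52.2; r = 55.2 − 52.2 = 3
a=14: Ŷ = -3 + 4.6·14 = 61.4; r = 63.4 − 61.4 = 2
a=16: Ŷ = -3 + 4.6·16 = 70.6; r = 66.6 − 70.6 = -4
a=18: Ŷ = -3 + 4.6·18 = 79.8; r = 81.8 − 79.8 = 2
SSE = 9 + 36 + 9 + 4 + 16 + 4 = 78
s = √(78/4) = √19.5 ≈ 4.4159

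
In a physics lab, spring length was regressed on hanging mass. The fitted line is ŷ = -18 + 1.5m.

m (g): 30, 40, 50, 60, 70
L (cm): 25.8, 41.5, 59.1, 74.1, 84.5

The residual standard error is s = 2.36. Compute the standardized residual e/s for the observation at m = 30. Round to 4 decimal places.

ŷ = -18 + 1.5·30 = 27
e = 25.8 − 27 = -1.2
e/s = -1.2 / 2.36 = -0.5085

-0.5085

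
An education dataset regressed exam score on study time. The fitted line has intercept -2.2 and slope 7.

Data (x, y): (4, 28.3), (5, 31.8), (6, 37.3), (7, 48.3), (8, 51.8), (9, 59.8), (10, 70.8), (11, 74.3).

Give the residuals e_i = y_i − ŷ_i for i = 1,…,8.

x=4: ŷ = -2.2 + 7·4 = 25.8; e = 28.3 − 25.8 = 2.5
x=5: ŷ = -2.2 + 7·5 = 32.8; e = 31.8 − 32.8 = -1
x=6: ŷ = -2.2 + 7·6 = 39.8; e = 37.3 − 39.8 = -2.5
x=7: ŷ = -2.2 + 7·7 = 46.8; e = 48.3 − 46.8 = 1.5
x=8: ŷ = -2.2 + 7·8 = 53.8; e = 51.8 − 53.8 = -2
x=9: ŷ = -2.2 + 7·9 = 60.8; e = 59.8 − 60.8 = -1
x=10: ŷ = -2.2 + 7·10 = 67.8; e = 70.8 − 67.8 = 3
x=11: ŷ = -2.2 + 7·11 = 74.8; e = 74.3 − 74.8 = -0.5

2.5, -1, -2.5, 1.5, -2, -1, 3, -0.5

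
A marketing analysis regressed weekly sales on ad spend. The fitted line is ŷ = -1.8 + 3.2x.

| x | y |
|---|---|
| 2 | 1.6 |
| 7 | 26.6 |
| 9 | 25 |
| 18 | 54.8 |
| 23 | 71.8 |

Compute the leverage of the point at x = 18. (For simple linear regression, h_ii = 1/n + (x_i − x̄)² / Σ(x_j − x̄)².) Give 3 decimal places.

h = 0.332

x̄ = (2 + 7 + 9 + 18 + 23)/5 = 11.8
Σ(x − x̄)² = 96.04 + 23.04 + 7.84 + 38.44 + 125.44 = 290.8
h = 1/5 + (6.2)²/290.8 = 0.2 + 0.132187 = 0.332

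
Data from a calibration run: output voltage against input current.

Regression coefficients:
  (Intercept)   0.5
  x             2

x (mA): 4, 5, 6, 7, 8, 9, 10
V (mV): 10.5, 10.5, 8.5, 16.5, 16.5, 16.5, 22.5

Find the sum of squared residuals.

x=4: V̂ = 0.5 + 2·4 = 8.5; r = 10.5 − 8.5 = 2
x=5: V̂ = 0.5 + 2·5 = 10.5; r = 10.5 − 10.5 = 0
x=6: V̂ = 0.5 + 2·6 = 12.5; r = 8.5 − 12.5 = -4
x=7: V̂ = 0.5 + 2·7 = 14.5; r = 16.5 − 14.5 = 2
x=8: V̂ = 0.5 + 2·8 = 16.5; r = 16.5 − 16.5 = 0
x=9: V̂ = 0.5 + 2·9 = 18.5; r = 16.5 − 18.5 = -2
x=10: V̂ = 0.5 + 2·10 = 20.5; r = 22.5 − 20.5 = 2
SSE = 4 + 0 + 16 + 4 + 0 + 4 + 4 = 32

SSE = 32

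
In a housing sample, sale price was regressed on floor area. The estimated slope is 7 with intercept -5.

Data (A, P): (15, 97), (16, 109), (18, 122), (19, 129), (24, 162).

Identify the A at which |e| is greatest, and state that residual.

A = 15, e = -3

A=15: P̂ = -5 + 7·15 = 100; e = 97 − 100 = -3
A=16: P̂ = -5 + 7·16 = 107; e = 109 − 107 = 2
A=18: P̂ = -5 + 7·18 = 121; e = 122 − 121 = 1
A=19: P̂ = -5 + 7·19 = 128; e = 129 − 128 = 1
A=24: P̂ = -5 + 7·24 = 163; e = 162 − 163 = -1
Largest |e| is 3 at A = 15, residual -3.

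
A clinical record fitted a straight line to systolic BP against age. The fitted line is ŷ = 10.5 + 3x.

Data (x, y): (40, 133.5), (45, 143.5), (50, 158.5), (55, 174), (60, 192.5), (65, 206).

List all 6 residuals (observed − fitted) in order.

3, -2, -2, -1.5, 2, 0.5

x=40: ŷ = 10.5 + 3·40 = 130.5; e = 133.5 − 130.5 = 3
x=45: ŷ = 10.5 + 3·45 = 145.5; e = 143.5 − 145.5 = -2
x=50: ŷ = 10.5 + 3·50 = 160.5; e = 158.5 − 160.5 = -2
x=55: ŷ = 10.5 + 3·55 = 175.5; e = 174 − 175.5 = -1.5
x=60: ŷ = 10.5 + 3·60 = 190.5; e = 192.5 − 190.5 = 2
x=65: ŷ = 10.5 + 3·65 = 205.5; e = 206 − 205.5 = 0.5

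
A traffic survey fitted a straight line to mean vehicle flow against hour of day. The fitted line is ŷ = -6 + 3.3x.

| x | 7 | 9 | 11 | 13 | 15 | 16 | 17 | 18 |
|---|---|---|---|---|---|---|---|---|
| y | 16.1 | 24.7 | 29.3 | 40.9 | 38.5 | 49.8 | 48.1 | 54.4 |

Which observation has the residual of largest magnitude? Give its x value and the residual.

x=7: ŷ = -6 + 3.3·7 = 17.1; e = 16.1 − 17.1 = -1
x=9: ŷ = -6 + 3.3·9 = 23.7; e = 24.7 − 23.7 = 1
x=11: ŷ = -6 + 3.3·11 = 30.3; e = 29.3 − 30.3 = -1
x=13: ŷ = -6 + 3.3·13 = 36.9; e = 40.9 − 36.9 = 4
x=15: ŷ = -6 + 3.3·15 = 43.5; e = 38.5 − 43.5 = -5
x=16: ŷ = -6 + 3.3·16 = 46.8; e = 49.8 − 46.8 = 3
x=17: ŷ = -6 + 3.3·17 = 50.1; e = 48.1 − 50.1 = -2
x=18: ŷ = -6 + 3.3·18 = 53.4; e = 54.4 − 53.4 = 1
Largest |e| is 5 at x = 15, residual -5.

x = 15, e = -5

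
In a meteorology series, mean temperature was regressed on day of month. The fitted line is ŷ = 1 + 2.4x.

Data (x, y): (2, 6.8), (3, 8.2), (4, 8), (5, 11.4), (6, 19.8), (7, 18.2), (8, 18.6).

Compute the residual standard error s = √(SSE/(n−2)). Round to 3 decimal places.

x=2: ŷ = 1 + 2.4·2 = 5.8; r = 6.8 − 5.8 = 1
x=3: ŷ = 1 + 2.4·3 = 8.2; r = 8.2 − 8.2 = 0
x=4: ŷ = 1 + 2.4·4 = 10.6; r = 8 − 10.6 = -2.6
x=5: ŷ = 1 + 2.4·5 = 13; r = 11.4 − 13 = -1.6
x=6: ŷ = 1 + 2.4·6 = 15.4; r = 19.8 − 15.4 = 4.4
x=7: ŷ = 1 + 2.4·7 = 17.8; r = 18.2 − 17.8 = 0.4
x=8: ŷ = 1 + 2.4·8 = 20.2; r = 18.6 − 20.2 = -1.6
SSE = 1 + 0 + 6.76 + 2.56 + 19.36 + 0.16 + 2.56 = 32.4
s = √(32.4/5) = √6.48 ≈ 2.546

s = 2.546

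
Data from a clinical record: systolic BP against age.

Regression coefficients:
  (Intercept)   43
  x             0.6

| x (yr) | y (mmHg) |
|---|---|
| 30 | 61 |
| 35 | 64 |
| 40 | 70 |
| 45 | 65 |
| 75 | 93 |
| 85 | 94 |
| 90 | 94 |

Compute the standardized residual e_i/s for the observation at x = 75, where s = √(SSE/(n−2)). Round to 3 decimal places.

x=30: ŷ = 43 + 0.6·30 = 61; e = 61 − 61 = 0
x=35: ŷ = 43 + 0.6·35 = 64; e = 64 − 64 = 0
x=40: ŷ = 43 + 0.6·40 = 67; e = 70 − 67 = 3
x=45: ŷ = 43 + 0.6·45 = 70; e = 65 − 70 = -5
x=75: ŷ = 43 + 0.6·75 = 88; e = 93 − 88 = 5
x=85: ŷ = 43 + 0.6·85 = 94; e = 94 − 94 = 0
x=90: ŷ = 43 + 0.6·90 = 97; e = 94 − 97 = -3
SSE = 0 + 0 + 9 + 25 + 25 + 0 + 9 = 68
s = √(68/5) = 3.68782
e/s = 5 / 3.68782 = 1.356

1.356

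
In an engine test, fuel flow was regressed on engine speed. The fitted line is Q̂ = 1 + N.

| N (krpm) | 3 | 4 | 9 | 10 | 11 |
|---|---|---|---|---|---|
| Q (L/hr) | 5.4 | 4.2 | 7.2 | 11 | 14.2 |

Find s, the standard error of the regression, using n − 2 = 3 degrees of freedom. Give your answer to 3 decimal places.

N=3: Q̂ = 1 + 3 = 4; e = 5.4 − 4 = 1.4
N=4: Q̂ = 1 + 4 = 5; e = 4.2 − 5 = -0.8
N=9: Q̂ = 1 + 9 = 10; e = 7.2 − 10 = -2.8
N=10: Q̂ = 1 + 10 = 11; e = 11 − 11 = 0
N=11: Q̂ = 1 + 11 = 12; e = 14.2 − 12 = 2.2
SSE = 1.96 + 0.64 + 7.84 + 0 + 4.84 = 15.28
s = √(15.28/3) = √5.09333 ≈ 2.257

s = 2.257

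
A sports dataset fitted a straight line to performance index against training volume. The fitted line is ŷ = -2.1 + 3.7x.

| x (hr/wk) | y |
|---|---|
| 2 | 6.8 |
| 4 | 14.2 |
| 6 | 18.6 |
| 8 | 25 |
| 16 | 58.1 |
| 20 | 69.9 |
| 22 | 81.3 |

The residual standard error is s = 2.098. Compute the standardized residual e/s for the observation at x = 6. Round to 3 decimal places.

-0.715

ŷ = -2.1 + 3.7·6 = 20.1
e = 18.6 − 20.1 = -1.5
e/s = -1.5 / 2.098 = -0.715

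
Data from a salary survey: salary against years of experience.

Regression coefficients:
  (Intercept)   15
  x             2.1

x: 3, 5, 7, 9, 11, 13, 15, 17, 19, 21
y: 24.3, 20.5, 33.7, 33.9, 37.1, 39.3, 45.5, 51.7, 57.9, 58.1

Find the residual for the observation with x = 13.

e = -3

ŷ = 15 + 2.1·13 = 42.3
e = 39.3 − 42.3 = -3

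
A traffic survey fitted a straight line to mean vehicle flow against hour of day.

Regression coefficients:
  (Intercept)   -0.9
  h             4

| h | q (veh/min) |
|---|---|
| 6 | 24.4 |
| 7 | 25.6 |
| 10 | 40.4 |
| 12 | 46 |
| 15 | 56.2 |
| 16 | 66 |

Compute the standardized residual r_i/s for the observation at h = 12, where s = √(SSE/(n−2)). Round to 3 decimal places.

h=6: ŷ = -0.9 + 4·6 = 23.1; r = 24.4 − 23.1 = 1.3
h=7: ŷ = -0.9 + 4·7 = 27.1; r = 25.6 − 27.1 = -1.5
h=10: ŷ = -0.9 + 4·10 = 39.1; r = 40.4 − 39.1 = 1.3
h=12: ŷ = -0.9 + 4·12 = 47.1; r = 46 − 47.1 = -1.1
h=15: ŷ = -0.9 + 4·15 = 59.1; r = 56.2 − 59.1 = -2.9
h=16: ŷ = -0.9 + 4·16 = 63.1; r = 66 − 63.1 = 2.9
SSE = 1.69 + 2.25 + 1.69 + 1.21 + 8.41 + 8.41 = 23.66
s = √(23.66/4) = 2.43208
r/s = -1.1 / 2.43208 = -0.452

-0.452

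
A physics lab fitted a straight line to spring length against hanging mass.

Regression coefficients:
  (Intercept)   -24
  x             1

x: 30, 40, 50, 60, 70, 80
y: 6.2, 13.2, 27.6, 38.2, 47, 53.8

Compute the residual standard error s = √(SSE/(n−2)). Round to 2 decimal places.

s = 2.30

x=30: ŷ = -24 + 30 = 6; e = 6.2 − 6 = 0.2
x=40: ŷ = -24 + 40 = 16; e = 13.2 − 16 = -2.8
x=50: ŷ = -24 + 50 = 26; e = 27.6 − 26 = 1.6
x=60: ŷ = -24 + 60 = 36; e = 38.2 − 36 = 2.2
x=70: ŷ = -24 + 70 = 46; e = 47 − 46 = 1
x=80: ŷ = -24 + 80 = 56; e = 53.8 − 56 = -2.2
SSE = 0.04 + 7.84 + 2.56 + 4.84 + 1 + 4.84 = 21.12
s = √(21.12/4) = √5.28 ≈ 2.30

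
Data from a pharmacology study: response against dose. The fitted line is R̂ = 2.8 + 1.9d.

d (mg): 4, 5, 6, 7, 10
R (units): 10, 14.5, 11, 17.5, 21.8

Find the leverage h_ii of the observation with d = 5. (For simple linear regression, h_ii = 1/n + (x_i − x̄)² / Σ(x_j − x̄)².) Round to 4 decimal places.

d̄ = (4 + 5 + 6 + 7 + 10)/5 = 6.4
Σ(d − d̄)² = 5.76 + 1.96 + 0.16 + 0.36 + 12.96 = 21.2
h = 1/5 + (-1.4)²/21.2 = 0.2 + 0.0924528 = 0.2925

h = 0.2925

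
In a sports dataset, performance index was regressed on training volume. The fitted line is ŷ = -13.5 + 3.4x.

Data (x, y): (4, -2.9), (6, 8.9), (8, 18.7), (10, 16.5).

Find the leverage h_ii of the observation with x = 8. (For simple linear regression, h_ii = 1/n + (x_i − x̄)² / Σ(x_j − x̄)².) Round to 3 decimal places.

x̄ = (4 + 6 + 8 + 10)/4 = 7
Σ(x − x̄)² = 9 + 1 + 1 + 9 = 20
h = 1/4 + (1)²/20 = 0.25 + 0.05 = 0.300

h = 0.300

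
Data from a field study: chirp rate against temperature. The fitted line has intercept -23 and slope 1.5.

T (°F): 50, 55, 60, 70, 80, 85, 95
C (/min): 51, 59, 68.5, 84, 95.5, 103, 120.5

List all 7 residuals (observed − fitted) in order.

-1, -0.5, 1.5, 2, -1.5, -1.5, 1

T=50: Ĉ = -23 + 1.5·50 = 52; e = 51 − 52 = -1
T=55: Ĉ = -23 + 1.5·55 = 59.5; e = 59 − 59.5 = -0.5
T=60: Ĉ = -23 + 1.5·60 = 67; e = 68.5 − 67 = 1.5
T=70: Ĉ = -23 + 1.5·70 = 82; e = 84 − 82 = 2
T=80: Ĉ = -23 + 1.5·80 = 97; e = 95.5 − 97 = -1.5
T=85: Ĉ = -23 + 1.5·85 = 104.5; e = 103 − 104.5 = -1.5
T=95: Ĉ = -23 + 1.5·95 = 119.5; e = 120.5 − 119.5 = 1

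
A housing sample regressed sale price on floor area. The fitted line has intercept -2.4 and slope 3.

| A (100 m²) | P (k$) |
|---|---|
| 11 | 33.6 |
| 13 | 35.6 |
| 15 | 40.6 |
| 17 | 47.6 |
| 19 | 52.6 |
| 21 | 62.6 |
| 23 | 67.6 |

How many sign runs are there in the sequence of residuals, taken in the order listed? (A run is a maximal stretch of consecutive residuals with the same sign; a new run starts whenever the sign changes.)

A=11: P̂ = -2.4 + 3·11 = 30.6; e = 33.6 − 30.6 = 3
A=13: P̂ = -2.4 + 3·13 = 36.6; e = 35.6 − 36.6 = -1
A=15: P̂ = -2.4 + 3·15 = 42.6; e = 40.6 − 42.6 = -2
A=17: P̂ = -2.4 + 3·17 = 48.6; e = 47.6 − 48.6 = -1
A=19: P̂ = -2.4 + 3·19 = 54.6; e = 52.6 − 54.6 = -2
A=21: P̂ = -2.4 + 3·21 = 60.6; e = 62.6 − 60.6 = 2
A=23: P̂ = -2.4 + 3·23 = 66.6; e = 67.6 − 66.6 = 1
Signs: + − − − − + +
Runs: +×1, −×4, +×2 → 3

3 runs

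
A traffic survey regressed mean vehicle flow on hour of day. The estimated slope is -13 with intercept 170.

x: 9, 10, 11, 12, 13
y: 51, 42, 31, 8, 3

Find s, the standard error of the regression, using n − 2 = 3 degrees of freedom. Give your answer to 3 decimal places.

s = 4.619

x=9: ŷ = 170 − 13·9 = 53; r = 51 − 53 = -2
x=10: ŷ = 170 − 13·10 = 40; r = 42 − 40 = 2
x=11: ŷ = 170 − 13·11 = 27; r = 31 − 27 = 4
x=12: ŷ = 170 − 13·12 = 14; r = 8 − 14 = -6
x=13: ŷ = 170 − 13·13 = 1; r = 3 − 1 = 2
SSE = 4 + 4 + 16 + 36 + 4 = 64
s = √(64/3) = √21.3333 ≈ 4.619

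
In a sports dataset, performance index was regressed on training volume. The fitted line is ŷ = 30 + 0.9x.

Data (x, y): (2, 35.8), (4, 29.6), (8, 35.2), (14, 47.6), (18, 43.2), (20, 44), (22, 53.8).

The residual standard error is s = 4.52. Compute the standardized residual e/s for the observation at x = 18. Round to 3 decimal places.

-0.664

ŷ = 30 + 0.9·18 = 46.2
e = 43.2 − 46.2 = -3
e/s = -3 / 4.52 = -0.664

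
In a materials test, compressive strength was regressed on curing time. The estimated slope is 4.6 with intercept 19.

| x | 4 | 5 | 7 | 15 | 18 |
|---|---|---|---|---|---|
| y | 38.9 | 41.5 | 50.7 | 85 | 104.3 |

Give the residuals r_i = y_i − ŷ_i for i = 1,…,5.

1.5, -0.5, -0.5, -3, 2.5

x=4: ŷ = 19 + 4.6·4 = 37.4; r = 38.9 − 37.4 = 1.5
x=5: ŷ = 19 + 4.6·5 = 42; r = 41.5 − 42 = -0.5
x=7: ŷ = 19 + 4.6·7 = 51.2; r = 50.7 − 51.2 = -0.5
x=15: ŷ = 19 + 4.6·15 = 88; r = 85 − 88 = -3
x=18: ŷ = 19 + 4.6·18 = 101.8; r = 104.3 − 101.8 = 2.5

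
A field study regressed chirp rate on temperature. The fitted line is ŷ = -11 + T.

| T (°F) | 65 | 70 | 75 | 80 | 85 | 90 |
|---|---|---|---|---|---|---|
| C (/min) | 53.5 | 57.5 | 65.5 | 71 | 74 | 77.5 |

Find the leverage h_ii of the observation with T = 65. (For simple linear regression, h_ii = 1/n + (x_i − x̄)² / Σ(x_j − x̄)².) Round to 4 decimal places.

h = 0.5238

T̄ = (65 + 70 + 75 + 80 + 85 + 90)/6 = 77.5
Σ(T − T̄)² = 156.25 + 56.25 + 6.25 + 6.25 + 56.25 + 156.25 = 437.5
h = 1/6 + (-12.5)²/437.5 = 0.166667 + 0.357143 = 0.5238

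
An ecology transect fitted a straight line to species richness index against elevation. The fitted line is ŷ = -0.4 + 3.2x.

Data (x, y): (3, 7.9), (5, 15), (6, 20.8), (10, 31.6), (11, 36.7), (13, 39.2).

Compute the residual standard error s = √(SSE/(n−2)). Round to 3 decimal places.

s = 1.848

x=3: ŷ = -0.4 + 3.2·3 = 9.2; e = 7.9 − 9.2 = -1.3
x=5: ŷ = -0.4 + 3.2·5 = 15.6; e = 15 − 15.6 = -0.6
x=6: ŷ = -0.4 + 3.2·6 = 18.8; e = 20.8 − 18.8 = 2
x=10: ŷ = -0.4 + 3.2·10 = 31.6; e = 31.6 − 31.6 = 0
x=11: ŷ = -0.4 + 3.2·11 = 34.8; e = 36.7 − 34.8 = 1.9
x=13: ŷ = -0.4 + 3.2·13 = 41.2; e = 39.2 − 41.2 = -2
SSE = 1.69 + 0.36 + 4 + 0 + 3.61 + 4 = 13.66
s = √(13.66/4) = √3.415 ≈ 1.848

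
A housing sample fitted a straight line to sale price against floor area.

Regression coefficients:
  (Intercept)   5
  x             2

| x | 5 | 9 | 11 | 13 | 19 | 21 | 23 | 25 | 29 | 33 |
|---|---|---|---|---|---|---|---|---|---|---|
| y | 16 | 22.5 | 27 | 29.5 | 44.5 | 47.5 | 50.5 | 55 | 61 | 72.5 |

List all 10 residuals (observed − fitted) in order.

1, -0.5, 0, -1.5, 1.5, 0.5, -0.5, 0, -2, 1.5

x=5: ŷ = 5 + 2·5 = 15; r = 16 − 15 = 1
x=9: ŷ = 5 + 2·9 = 23; r = 22.5 − 23 = -0.5
x=11: ŷ = 5 + 2·11 = 27; r = 27 − 27 = 0
x=13: ŷ = 5 + 2·13 = 31; r = 29.5 − 31 = -1.5
x=19: ŷ = 5 + 2·19 = 43; r = 44.5 − 43 = 1.5
x=21: ŷ = 5 + 2·21 = 47; r = 47.5 − 47 = 0.5
x=23: ŷ = 5 + 2·23 = 51; r = 50.5 − 51 = -0.5
x=25: ŷ = 5 + 2·25 = 55; r = 55 − 55 = 0
x=29: ŷ = 5 + 2·29 = 63; r = 61 − 63 = -2
x=33: ŷ = 5 + 2·33 = 71; r = 72.5 − 71 = 1.5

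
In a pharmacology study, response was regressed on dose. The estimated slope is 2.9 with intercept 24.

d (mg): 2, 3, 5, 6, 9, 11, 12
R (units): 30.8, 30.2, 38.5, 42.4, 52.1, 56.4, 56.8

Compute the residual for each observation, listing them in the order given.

1, -2.5, 0, 1, 2, 0.5, -2

d=2: R̂ = 24 + 2.9·2 = 29.8; e = 30.8 − 29.8 = 1
d=3: R̂ = 24 + 2.9·3 = 32.7; e = 30.2 − 32.7 = -2.5
d=5: R̂ = 24 + 2.9·5 = 38.5; e = 38.5 − 38.5 = 0
d=6: R̂ = 24 + 2.9·6 = 41.4; e = 42.4 − 41.4 = 1
d=9: R̂ = 24 + 2.9·9 = 50.1; e = 52.1 − 50.1 = 2
d=11: R̂ = 24 + 2.9·11 = 55.9; e = 56.4 − 55.9 = 0.5
d=12: R̂ = 24 + 2.9·12 = 58.8; e = 56.8 − 58.8 = -2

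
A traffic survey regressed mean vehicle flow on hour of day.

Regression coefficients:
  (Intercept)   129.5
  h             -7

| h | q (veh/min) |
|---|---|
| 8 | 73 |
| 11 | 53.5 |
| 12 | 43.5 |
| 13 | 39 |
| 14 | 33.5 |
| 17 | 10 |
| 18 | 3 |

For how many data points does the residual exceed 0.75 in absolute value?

h=8: q̂ = 129.5 − 7·8 = 73.5; e = 73 − 73.5 = -0.5
h=11: q̂ = 129.5 − 7·11 = 52.5; e = 53.5 − 52.5 = 1
h=12: q̂ = 129.5 − 7·12 = 45.5; e = 43.5 − 45.5 = -2
h=13: q̂ = 129.5 − 7·13 = 38.5; e = 39 − 38.5 = 0.5
h=14: q̂ = 129.5 − 7·14 = 31.5; e = 33.5 − 31.5 = 2
h=17: q̂ = 129.5 − 7·17 = 10.5; e = 10 − 10.5 = -0.5
h=18: q̂ = 129.5 − 7·18 = 3.5; e = 3 − 3.5 = -0.5
|e| > 0.75: h=11 (|e|=1), h=12 (|e|=2), h=14 (|e|=2) → 3

3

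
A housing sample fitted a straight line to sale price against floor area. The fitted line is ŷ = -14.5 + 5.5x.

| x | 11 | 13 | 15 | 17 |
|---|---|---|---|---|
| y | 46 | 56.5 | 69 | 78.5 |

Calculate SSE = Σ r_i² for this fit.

SSE = 1.5

x=11: ŷ = -14.5 + 5.5·11 = 46; r = 46 − 46 = 0
x=13: ŷ = -14.5 + 5.5·13 = 57; r = 56.5 − 57 = -0.5
x=15: ŷ = -14.5 + 5.5·15 = 68; r = 69 − 68 = 1
x=17: ŷ = -14.5 + 5.5·17 = 79; r = 78.5 − 79 = -0.5
SSE = 0 + 0.25 + 1 + 0.25 = 1.5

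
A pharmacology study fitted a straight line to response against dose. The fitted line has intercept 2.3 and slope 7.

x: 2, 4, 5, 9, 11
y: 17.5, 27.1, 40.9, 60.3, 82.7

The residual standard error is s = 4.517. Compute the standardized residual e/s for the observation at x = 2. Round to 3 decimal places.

0.266

ŷ = 2.3 + 7·2 = 16.3
e = 17.5 − 16.3 = 1.2
e/s = 1.2 / 4.517 = 0.266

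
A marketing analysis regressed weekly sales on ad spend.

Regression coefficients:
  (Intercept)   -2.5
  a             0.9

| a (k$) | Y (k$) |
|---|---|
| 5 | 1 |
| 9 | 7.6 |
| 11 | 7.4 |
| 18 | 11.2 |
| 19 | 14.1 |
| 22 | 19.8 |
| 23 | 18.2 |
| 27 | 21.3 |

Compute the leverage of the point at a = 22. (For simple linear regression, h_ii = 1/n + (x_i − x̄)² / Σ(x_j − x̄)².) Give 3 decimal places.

h = 0.192

ā = (5 + 9 + 11 + 18 + 19 + 22 + 23 + 27)/8 = 16.75
Σ(a − ā)² = 138.062 + 60.0625 + 33.0625 + 1.5625 + 5.0625 + 27.5625 + 39.0625 + 105.062 = 409.5
h = 1/8 + (5.25)²/409.5 = 0.125 + 0.0673077 = 0.192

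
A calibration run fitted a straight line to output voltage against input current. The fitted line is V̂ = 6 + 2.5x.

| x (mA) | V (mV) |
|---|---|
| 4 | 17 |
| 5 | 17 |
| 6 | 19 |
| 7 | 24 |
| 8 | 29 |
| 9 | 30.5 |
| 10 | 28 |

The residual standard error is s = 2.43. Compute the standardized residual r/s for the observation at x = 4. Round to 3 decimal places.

0.412

V̂ = 6 + 2.5·4 = 16
r = 17 − 16 = 1
r/s = 1 / 2.43 = 0.412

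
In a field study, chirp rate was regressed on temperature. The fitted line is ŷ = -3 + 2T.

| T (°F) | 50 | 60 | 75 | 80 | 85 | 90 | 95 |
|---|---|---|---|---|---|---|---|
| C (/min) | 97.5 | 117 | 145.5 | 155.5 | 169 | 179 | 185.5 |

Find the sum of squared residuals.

T=50: ŷ = -3 + 2·50 = 97; r = 97.5 − 97 = 0.5
T=60: ŷ = -3 + 2·60 = 117; r = 117 − 117 = 0
T=75: ŷ = -3 + 2·75 = 147; r = 145.5 − 147 = -1.5
T=80: ŷ = -3 + 2·80 = 157; r = 155.5 − 157 = -1.5
T=85: ŷ = -3 + 2·85 = 167; r = 169 − 167 = 2
T=90: ŷ = -3 + 2·90 = 177; r = 179 − 177 = 2
T=95: ŷ = -3 + 2·95 = 187; r = 185.5 − 187 = -1.5
SSE = 0.25 + 0 + 2.25 + 2.25 + 4 + 4 + 2.25 = 15

SSE = 15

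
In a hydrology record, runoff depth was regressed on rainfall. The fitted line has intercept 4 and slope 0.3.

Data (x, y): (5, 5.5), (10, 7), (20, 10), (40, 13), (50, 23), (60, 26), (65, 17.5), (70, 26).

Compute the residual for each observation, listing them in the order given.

x=5: ŷ = 4 + 0.3·5 = 5.5; r = 5.5 − 5.5 = 0
x=10: ŷ = 4 + 0.3·10 = 7; r = 7 − 7 = 0
x=20: ŷ = 4 + 0.3·20 = 10; r = 10 − 10 = 0
x=40: ŷ = 4 + 0.3·40 = 16; r = 13 − 16 = -3
x=50: ŷ = 4 + 0.3·50 = 19; r = 23 − 19 = 4
x=60: ŷ = 4 + 0.3·60 = 22; r = 26 − 22 = 4
x=65: ŷ = 4 + 0.3·65 = 23.5; r = 17.5 − 23.5 = -6
x=70: ŷ = 4 + 0.3·70 = 25; r = 26 − 25 = 1

0, 0, 0, -3, 4, 4, -6, 1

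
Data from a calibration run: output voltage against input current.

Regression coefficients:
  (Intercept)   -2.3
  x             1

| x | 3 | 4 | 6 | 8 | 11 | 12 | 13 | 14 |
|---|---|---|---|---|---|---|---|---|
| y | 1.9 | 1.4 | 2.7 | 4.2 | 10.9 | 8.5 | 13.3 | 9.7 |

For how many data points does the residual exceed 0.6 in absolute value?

x=3: ŷ = -2.3 + 3 = 0.7; r = 1.9 − 0.7 = 1.2
x=4: ŷ = -2.3 + 4 = 1.7; r = 1.4 − 1.7 = -0.3
x=6: ŷ = -2.3 + 6 = 3.7; r = 2.7 − 3.7 = -1
x=8: ŷ = -2.3 + 8 = 5.7; r = 4.2 − 5.7 = -1.5
x=11: ŷ = -2.3 + 11 = 8.7; r = 10.9 − 8.7 = 2.2
x=12: ŷ = -2.3 + 12 = 9.7; r = 8.5 − 9.7 = -1.2
x=13: ŷ = -2.3 + 13 = 10.7; r = 13.3 − 10.7 = 2.6
x=14: ŷ = -2.3 + 14 = 11.7; r = 9.7 − 11.7 = -2
|r| > 0.6: x=3 (|r|=1.2), x=6 (|r|=1), x=8 (|r|=1.5), x=11 (|r|=2.2), x=12 (|r|=1.2), x=13 (|r|=2.6), x=14 (|r|=2) → 7

7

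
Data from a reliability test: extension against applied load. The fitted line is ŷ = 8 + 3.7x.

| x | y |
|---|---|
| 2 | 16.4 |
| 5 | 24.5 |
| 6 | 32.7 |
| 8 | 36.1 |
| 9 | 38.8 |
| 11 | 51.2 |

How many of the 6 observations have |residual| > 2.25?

x=2: ŷ = 8 + 3.7·2 = 15.4; e = 16.4 − 15.4 = 1
x=5: ŷ = 8 + 3.7·5 = 26.5; e = 24.5 − 26.5 = -2
x=6: ŷ = 8 + 3.7·6 = 30.2; e = 32.7 − 30.2 = 2.5
x=8: ŷ = 8 + 3.7·8 = 37.6; e = 36.1 − 37.6 = -1.5
x=9: ŷ = 8 + 3.7·9 = 41.3; e = 38.8 − 41.3 = -2.5
x=11: ŷ = 8 + 3.7·11 = 48.7; e = 51.2 − 48.7 = 2.5
|e| > 2.25: x=6 (|e|=2.5), x=9 (|e|=2.5), x=11 (|e|=2.5) → 3

3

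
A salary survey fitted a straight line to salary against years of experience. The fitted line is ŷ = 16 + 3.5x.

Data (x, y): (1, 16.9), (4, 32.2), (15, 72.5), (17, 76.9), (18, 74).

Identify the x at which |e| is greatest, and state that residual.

x = 18, e = -5

x=1: ŷ = 16 + 3.5·1 = 19.5; e = 16.9 − 19.5 = -2.6
x=4: ŷ = 16 + 3.5·4 = 30; e = 32.2 − 30 = 2.2
x=15: ŷ = 16 + 3.5·15 = 68.5; e = 72.5 − 68.5 = 4
x=17: ŷ = 16 + 3.5·17 = 75.5; e = 76.9 − 75.5 = 1.4
x=18: ŷ = 16 + 3.5·18 = 79; e = 74 − 79 = -5
Largest |e| is 5 at x = 18, residual -5.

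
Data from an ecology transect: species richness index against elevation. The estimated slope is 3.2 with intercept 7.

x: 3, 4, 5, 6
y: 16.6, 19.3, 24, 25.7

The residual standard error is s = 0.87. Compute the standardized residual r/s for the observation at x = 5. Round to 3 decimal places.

ŷ = 7 + 3.2·5 = 23
r = 24 − 23 = 1
r/s = 1 / 0.87 = 1.149

1.149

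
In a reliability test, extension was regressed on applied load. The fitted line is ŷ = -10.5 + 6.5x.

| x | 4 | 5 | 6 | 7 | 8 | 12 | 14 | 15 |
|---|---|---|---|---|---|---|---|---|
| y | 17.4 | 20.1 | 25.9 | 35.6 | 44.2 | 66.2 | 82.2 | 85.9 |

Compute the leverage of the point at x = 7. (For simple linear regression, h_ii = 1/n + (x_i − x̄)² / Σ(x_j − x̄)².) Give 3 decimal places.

h = 0.153

x̄ = (4 + 5 + 6 + 7 + 8 + 12 + 14 + 15)/8 = 8.875
Σ(x − x̄)² = 23.7656 + 15.0156 + 8.26562 + 3.51562 + 0.765625 + 9.76562 + 26.2656 + 37.5156 = 124.875
h = 1/8 + (-1.875)²/124.875 = 0.125 + 0.0281532 = 0.153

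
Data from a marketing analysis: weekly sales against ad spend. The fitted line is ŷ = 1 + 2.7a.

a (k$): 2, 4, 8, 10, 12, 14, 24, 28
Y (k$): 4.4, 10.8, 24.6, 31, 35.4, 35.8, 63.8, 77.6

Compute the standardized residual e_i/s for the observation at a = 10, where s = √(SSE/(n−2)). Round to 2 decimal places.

1.22

a=2: ŷ = 1 + 2.7·2 = 6.4; e = 4.4 − 6.4 = -2
a=4: ŷ = 1 + 2.7·4 = 11.8; e = 10.8 − 11.8 = -1
a=8: ŷ = 1 + 2.7·8 = 22.6; e = 24.6 − 22.6 = 2
a=10: ŷ = 1 + 2.7·10 = 28; e = 31 − 28 = 3
a=12: ŷ = 1 + 2.7·12 = 33.4; e = 35.4 − 33.4 = 2
a=14: ŷ = 1 + 2.7·14 = 38.8; e = 35.8 − 38.8 = -3
a=24: ŷ = 1 + 2.7·24 = 65.8; e = 63.8 − 65.8 = -2
a=28: ŷ = 1 + 2.7·28 = 76.6; e = 77.6 − 76.6 = 1
SSE = 4 + 1 + 4 + 9 + 4 + 9 + 4 + 1 = 36
s = √(36/6) = 2.44949
e/s = 3 / 2.44949 = 1.22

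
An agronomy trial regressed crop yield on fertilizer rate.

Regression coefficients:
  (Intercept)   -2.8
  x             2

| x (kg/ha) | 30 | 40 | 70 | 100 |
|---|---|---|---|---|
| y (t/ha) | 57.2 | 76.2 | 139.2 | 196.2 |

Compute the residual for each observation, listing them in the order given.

0, -1, 2, -1

x=30: ŷ = -2.8 + 2·30 = 57.2; e = 57.2 − 57.2 = 0
x=40: ŷ = -2.8 + 2·40 = 77.2; e = 76.2 − 77.2 = -1
x=70: ŷ = -2.8 + 2·70 = 137.2; e = 139.2 − 137.2 = 2
x=100: ŷ = -2.8 + 2·100 = 197.2; e = 196.2 − 197.2 = -1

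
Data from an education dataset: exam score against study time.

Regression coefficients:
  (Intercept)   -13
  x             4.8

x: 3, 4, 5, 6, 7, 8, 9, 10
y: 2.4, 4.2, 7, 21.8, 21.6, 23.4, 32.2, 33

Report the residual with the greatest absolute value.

x=3: ŷ = -13 + 4.8·3 = 1.4; e = 2.4 − 1.4 = 1
x=4: ŷ = -13 + 4.8·4 = 6.2; e = 4.2 − 6.2 = -2
x=5: ŷ = -13 + 4.8·5 = 11; e = 7 − 11 = -4
x=6: ŷ = -13 + 4.8·6 = 15.8; e = 21.8 − 15.8 = 6
x=7: ŷ = -13 + 4.8·7 = 20.6; e = 21.6 − 20.6 = 1
x=8: ŷ = -13 + 4.8·8 = 25.4; e = 23.4 − 25.4 = -2
x=9: ŷ = -13 + 4.8·9 = 30.2; e = 32.2 − 30.2 = 2
x=10: ŷ = -13 + 4.8·10 = 35; e = 33 − 35 = -2
Largest |e| is 6 at x = 6, residual 6.

e = 6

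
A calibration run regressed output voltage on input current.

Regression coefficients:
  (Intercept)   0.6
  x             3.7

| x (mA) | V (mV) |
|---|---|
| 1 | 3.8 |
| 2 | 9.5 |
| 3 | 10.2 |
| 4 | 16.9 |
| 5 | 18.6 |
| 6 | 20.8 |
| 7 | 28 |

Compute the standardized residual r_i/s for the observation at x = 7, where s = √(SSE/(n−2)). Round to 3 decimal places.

0.913

x=1: ŷ = 0.6 + 3.7·1 = 4.3; r = 3.8 − 4.3 = -0.5
x=2: ŷ = 0.6 + 3.7·2 = 8; r = 9.5 − 8 = 1.5
x=3: ŷ = 0.6 + 3.7·3 = 11.7; r = 10.2 − 11.7 = -1.5
x=4: ŷ = 0.6 + 3.7·4 = 15.4; r = 16.9 − 15.4 = 1.5
x=5: ŷ = 0.6 + 3.7·5 = 19.1; r = 18.6 − 19.1 = -0.5
x=6: ŷ = 0.6 + 3.7·6 = 22.8; r = 20.8 − 22.8 = -2
x=7: ŷ = 0.6 + 3.7·7 = 26.5; r = 28 − 26.5 = 1.5
SSE = 0.25 + 2.25 + 2.25 + 2.25 + 0.25 + 4 + 2.25 = 13.5
s = √(13.5/5) = 1.64317
r/s = 1.5 / 1.64317 = 0.913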